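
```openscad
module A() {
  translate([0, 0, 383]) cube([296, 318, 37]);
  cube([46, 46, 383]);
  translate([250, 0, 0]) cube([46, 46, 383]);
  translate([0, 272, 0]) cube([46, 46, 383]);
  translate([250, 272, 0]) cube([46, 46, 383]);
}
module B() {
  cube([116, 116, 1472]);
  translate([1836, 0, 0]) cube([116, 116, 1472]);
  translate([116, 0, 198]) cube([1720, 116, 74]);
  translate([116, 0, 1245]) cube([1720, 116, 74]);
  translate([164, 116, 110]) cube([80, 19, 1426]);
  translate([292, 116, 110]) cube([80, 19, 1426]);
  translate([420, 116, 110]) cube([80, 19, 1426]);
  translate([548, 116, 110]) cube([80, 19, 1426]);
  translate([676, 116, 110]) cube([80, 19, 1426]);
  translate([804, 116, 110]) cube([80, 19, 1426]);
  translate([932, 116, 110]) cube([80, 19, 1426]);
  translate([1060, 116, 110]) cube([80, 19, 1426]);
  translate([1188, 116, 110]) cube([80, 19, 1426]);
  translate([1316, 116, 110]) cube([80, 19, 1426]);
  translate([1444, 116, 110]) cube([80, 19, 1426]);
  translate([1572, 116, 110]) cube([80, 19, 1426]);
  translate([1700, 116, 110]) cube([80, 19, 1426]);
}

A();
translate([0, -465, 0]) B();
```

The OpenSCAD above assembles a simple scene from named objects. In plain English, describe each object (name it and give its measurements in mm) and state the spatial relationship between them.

A is a four-legged stool. The seat is a 296×318×37 mm slab whose top surface is at z = 420 mm; four square legs, each 46×46 mm in cross-section, run from the floor (z = 0) to the underside of the seat, each flush with a corner of the seat.

B is a fence section. Two 116×116 mm posts, 1472 mm tall, stand on the floor with a clear span of 1720 mm between their inner faces. Two horizontal rails of 116×74 mm section span the gap between the posts with their undersides at z = 198 mm and z = 1245 mm, flush with the posts' −y face. 13 pickets, each 80 mm wide, 19 mm thick and 1426 mm tall, are fixed to the +y face of the rails with their bottoms at z = 110 mm, evenly spaced across the span with equal gaps (rounded down to the nearest mm) at the −x end and between each pair — any rounding remainder accumulates at the +x end.

The fence section is on the floor beside the stool on its −y side.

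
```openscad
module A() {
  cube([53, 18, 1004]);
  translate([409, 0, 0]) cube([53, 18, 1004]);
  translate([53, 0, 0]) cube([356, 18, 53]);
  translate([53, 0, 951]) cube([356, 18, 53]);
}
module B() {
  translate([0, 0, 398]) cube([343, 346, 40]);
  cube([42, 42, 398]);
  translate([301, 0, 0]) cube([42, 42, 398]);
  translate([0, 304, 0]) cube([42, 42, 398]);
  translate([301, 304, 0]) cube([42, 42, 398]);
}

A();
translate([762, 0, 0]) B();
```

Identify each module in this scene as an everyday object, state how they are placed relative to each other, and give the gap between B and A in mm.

The stool's nearest face is 300 mm from the picture frame's +x face.

A is a picture frame. B is a stool. The stool is on the floor beside the picture frame on its +x side. The gap between the stool and the picture frame is 300 mm.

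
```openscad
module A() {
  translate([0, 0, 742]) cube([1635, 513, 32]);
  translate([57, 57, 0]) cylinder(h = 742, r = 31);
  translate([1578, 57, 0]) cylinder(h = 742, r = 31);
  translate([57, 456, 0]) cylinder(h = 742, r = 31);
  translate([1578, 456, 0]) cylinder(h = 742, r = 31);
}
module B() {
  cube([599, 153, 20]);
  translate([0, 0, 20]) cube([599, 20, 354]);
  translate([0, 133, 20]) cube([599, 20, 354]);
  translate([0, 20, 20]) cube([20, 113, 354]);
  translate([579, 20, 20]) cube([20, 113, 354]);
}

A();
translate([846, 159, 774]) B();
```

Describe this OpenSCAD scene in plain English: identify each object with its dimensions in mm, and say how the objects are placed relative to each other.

A is a table with a 1635×513 mm rectangular top, 32 mm thick, top surface at z = 774 mm, supported by four round legs of 62 mm diameter, each leg's bounding box inset 26 mm from the nearest pair of top edges, running from the floor.

B is an open-topped rectangular box: outside dimensions 599×153×374 mm, with a uniform wall and base thickness of 20 mm. The base is a full 599×153 slab on the floor; four walls sit on top of the base. The front and back walls (the −y and +y sides) span the full width; the two side walls fit between them.

The open box is on top of the table.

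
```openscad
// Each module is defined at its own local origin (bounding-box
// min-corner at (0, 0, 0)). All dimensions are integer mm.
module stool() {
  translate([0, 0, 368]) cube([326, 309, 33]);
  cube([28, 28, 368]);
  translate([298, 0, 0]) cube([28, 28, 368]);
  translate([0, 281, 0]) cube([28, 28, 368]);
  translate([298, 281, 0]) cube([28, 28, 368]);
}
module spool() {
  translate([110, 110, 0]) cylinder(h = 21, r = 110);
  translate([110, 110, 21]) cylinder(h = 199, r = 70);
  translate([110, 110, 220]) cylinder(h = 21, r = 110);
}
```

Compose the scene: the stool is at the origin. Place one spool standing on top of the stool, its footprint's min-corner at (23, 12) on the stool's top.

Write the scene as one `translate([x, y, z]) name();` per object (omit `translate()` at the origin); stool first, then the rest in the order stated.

stool();
translate([23, 12, 401]) spool();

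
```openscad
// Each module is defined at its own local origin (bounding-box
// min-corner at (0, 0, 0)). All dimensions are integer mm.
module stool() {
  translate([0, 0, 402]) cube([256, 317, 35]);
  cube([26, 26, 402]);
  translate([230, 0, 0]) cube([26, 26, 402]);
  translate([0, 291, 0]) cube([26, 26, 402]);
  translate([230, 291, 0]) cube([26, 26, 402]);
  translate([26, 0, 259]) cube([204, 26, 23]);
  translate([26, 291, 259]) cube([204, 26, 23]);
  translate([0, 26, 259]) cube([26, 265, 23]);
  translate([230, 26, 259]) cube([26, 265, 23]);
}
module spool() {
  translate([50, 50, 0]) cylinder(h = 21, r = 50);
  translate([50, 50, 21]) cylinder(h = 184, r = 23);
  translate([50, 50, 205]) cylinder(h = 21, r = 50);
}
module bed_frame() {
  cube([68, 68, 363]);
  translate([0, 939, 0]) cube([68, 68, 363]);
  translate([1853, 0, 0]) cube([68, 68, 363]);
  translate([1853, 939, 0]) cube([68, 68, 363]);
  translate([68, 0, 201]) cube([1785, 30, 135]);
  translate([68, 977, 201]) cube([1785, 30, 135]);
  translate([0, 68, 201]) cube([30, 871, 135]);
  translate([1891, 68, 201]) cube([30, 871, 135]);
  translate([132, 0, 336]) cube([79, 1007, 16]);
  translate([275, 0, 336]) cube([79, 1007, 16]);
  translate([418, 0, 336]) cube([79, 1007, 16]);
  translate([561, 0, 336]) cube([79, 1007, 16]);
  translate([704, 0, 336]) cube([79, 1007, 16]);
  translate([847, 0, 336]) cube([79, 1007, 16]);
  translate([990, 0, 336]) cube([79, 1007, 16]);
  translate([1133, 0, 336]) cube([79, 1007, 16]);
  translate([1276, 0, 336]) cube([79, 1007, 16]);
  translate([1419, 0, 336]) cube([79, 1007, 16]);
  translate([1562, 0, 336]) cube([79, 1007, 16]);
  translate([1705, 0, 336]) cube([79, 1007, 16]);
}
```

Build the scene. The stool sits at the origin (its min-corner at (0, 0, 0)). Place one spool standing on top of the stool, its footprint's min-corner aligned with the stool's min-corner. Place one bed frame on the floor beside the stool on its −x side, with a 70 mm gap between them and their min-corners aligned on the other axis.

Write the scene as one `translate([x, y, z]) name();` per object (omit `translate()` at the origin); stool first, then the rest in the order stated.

stool();
translate([0, 0, 437]) spool();
translate([-1991, 0, 0]) bed_frame();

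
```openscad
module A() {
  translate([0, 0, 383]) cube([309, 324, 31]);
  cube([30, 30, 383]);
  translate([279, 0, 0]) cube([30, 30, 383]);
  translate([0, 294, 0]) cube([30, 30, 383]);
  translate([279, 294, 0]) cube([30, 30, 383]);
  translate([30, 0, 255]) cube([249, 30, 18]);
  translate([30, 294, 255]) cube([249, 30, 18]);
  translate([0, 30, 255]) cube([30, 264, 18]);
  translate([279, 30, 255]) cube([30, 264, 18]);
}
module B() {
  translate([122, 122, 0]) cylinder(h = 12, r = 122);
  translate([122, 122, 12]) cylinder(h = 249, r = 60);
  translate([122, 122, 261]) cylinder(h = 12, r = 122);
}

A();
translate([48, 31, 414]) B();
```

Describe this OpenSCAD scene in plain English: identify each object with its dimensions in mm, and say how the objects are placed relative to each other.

A is a four-legged stool. The seat is 309×324 mm, 31 mm thick, top at z = 414 mm. It stands on four square legs, each 30×30 mm in cross-section, from z = 0 to the seat underside, each flush with a corner of the seat. Four stretchers, 30 mm wide and 18 mm tall, connect adjacent legs with their undersides at z = 255 mm, each running between the inner faces of the legs it joins and aligned with the legs' outer faces on the other axis.

B is a spool: two coaxial disc flanges of radius 122 mm and thickness 12 mm, joined by a core cylinder of radius 60 mm and height 249 mm. The lower flange rests on z = 0 and the three cylinders share a vertical axis.

The spool is on top of the stool.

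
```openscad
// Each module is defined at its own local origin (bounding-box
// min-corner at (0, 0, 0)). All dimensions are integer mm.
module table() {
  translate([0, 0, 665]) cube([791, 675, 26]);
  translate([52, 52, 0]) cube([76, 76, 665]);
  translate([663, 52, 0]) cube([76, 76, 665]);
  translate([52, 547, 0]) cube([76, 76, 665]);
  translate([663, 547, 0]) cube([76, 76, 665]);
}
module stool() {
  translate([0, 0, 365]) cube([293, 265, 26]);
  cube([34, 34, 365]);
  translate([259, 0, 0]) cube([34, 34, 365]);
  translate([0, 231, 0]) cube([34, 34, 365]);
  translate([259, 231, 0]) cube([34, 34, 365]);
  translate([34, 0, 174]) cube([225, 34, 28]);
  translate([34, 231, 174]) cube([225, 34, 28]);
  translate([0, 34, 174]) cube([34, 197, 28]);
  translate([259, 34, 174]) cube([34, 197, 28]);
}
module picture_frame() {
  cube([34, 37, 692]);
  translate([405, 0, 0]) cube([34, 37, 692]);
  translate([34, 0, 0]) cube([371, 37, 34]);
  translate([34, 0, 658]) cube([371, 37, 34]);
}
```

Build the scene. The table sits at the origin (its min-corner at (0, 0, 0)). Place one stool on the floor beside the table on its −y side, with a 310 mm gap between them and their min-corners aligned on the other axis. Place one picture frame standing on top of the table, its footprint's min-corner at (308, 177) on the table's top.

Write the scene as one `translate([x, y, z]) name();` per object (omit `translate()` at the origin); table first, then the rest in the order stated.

table();
translate([0, -575, 0]) stool();
translate([308, 177, 691]) picture_frame();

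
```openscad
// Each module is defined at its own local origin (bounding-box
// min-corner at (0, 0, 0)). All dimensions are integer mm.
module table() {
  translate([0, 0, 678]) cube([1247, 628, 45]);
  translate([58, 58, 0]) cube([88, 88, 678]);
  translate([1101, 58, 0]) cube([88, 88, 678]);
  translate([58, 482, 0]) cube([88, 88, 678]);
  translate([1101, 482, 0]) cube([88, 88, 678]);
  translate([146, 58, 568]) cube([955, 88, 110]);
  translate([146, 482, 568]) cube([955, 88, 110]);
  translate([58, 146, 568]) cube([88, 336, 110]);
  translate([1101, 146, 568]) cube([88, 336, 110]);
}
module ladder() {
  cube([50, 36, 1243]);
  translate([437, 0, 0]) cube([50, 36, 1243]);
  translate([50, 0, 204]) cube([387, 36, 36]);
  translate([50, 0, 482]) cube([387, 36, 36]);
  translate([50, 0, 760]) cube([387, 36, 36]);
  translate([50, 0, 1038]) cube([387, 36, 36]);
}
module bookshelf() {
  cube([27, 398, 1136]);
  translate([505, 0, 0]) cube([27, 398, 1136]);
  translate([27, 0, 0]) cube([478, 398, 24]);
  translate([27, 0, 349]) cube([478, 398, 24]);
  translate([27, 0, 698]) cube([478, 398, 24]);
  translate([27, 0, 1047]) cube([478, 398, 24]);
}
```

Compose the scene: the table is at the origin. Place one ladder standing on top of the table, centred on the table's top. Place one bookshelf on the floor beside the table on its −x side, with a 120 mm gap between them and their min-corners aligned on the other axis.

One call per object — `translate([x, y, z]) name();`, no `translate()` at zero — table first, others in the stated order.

table();
translate([380, 296, 723]) ladder();
translate([-652, 0, 0]) bookshelf();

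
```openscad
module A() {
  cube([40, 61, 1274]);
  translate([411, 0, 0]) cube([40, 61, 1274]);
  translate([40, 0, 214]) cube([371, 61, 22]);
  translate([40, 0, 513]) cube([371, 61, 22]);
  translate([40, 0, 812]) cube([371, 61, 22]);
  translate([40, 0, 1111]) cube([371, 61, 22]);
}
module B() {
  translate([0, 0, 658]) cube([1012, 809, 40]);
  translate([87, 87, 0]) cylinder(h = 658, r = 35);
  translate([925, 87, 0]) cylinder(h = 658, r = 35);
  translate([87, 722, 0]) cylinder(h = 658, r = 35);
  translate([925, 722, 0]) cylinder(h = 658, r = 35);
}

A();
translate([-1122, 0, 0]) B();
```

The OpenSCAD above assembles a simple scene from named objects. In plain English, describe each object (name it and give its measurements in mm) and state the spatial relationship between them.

A is a wooden ladder with two side rails of 40×61 mm section and 1274 mm height, set 451 mm apart overall. Between them run 4 rectangular rungs (61 mm deep, 22 mm thick), front faces flush with the rails' −y face. The bottom of the first rung is 214 mm above the floor and each subsequent rung is 299 mm higher than the one below.

B is a rectangular dining table. The top is 1012×809×40 mm with its upper surface at z = 698 mm. It stands on four round legs of 70 mm diameter, each leg's bounding box inset 52 mm from the nearest pair of top edges, running from the floor to the underside of the top.

The table is on the floor beside the ladder on its −x side.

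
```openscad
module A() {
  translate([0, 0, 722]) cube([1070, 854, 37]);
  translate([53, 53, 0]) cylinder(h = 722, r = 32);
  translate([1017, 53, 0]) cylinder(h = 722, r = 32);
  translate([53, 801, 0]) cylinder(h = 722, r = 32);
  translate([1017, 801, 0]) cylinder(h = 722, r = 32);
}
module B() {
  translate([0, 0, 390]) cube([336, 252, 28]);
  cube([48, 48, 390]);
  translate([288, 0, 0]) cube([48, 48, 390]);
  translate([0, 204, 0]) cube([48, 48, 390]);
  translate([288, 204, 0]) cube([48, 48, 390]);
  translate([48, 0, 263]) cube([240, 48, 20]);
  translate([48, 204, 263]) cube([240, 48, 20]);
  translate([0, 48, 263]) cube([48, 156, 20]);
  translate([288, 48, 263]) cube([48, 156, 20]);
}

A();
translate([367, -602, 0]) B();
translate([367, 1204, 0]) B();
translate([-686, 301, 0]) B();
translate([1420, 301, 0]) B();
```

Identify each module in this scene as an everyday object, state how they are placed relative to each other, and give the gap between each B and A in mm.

Each stool's nearest face is 350 mm from the table's bounding box.

A is a table. B is a stool. Four stools sit around the table at the −y, +y, −x, +x sides. The gap between each stool and the table is 350 mm.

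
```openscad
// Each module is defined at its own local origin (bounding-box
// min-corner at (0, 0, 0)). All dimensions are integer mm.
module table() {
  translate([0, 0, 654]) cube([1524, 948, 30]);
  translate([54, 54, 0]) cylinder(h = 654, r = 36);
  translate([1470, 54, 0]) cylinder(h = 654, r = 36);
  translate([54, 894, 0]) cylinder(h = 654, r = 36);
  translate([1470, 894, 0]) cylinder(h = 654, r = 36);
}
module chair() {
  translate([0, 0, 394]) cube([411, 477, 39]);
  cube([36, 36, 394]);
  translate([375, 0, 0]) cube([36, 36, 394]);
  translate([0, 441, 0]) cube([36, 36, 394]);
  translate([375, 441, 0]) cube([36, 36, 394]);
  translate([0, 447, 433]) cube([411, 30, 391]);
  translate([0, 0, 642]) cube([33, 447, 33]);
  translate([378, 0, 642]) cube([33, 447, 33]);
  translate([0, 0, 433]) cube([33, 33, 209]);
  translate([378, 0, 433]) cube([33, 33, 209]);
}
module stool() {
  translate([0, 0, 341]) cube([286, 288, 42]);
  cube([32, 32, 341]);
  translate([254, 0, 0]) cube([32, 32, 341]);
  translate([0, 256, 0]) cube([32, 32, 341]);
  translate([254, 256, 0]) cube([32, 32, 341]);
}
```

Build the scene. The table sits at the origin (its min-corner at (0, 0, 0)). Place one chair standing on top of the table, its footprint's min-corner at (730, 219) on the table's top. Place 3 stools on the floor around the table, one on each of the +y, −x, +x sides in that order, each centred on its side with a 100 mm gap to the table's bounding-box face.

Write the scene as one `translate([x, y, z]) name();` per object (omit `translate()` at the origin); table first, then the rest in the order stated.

table();
translate([730, 219, 684]) chair();
translate([619, 1048, 0]) stool();
translate([-386, 330, 0]) stool();
translate([1624, 330, 0]) stool();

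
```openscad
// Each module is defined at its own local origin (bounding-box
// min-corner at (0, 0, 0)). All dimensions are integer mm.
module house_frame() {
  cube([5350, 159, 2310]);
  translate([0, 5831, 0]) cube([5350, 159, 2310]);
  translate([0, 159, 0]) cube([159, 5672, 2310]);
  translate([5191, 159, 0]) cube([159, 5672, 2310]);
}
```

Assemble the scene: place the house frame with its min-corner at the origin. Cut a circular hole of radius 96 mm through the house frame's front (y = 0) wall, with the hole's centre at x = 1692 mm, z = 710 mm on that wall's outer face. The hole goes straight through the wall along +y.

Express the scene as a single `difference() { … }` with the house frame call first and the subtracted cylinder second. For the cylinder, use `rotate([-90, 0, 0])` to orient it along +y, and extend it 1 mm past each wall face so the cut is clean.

difference() {
  house_frame();
  translate([1692, -1, 710]) rotate([-90, 0, 0]) cylinder(h = 161, r = 96);
}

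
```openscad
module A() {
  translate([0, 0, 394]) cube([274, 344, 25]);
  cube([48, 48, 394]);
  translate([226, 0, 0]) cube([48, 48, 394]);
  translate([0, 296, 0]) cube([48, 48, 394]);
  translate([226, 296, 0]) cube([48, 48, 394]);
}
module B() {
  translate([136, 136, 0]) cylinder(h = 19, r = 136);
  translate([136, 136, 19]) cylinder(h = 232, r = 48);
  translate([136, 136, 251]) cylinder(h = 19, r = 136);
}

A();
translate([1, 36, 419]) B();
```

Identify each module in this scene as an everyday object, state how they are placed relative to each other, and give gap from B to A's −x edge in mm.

A is a stool. B is a spool. The spool is on top of the stool, centred. The gap from the spool to the stool's −x edge is 1 mm.

The spool's min-x is at 1; the stool's min-x is 0; gap = 1 mm.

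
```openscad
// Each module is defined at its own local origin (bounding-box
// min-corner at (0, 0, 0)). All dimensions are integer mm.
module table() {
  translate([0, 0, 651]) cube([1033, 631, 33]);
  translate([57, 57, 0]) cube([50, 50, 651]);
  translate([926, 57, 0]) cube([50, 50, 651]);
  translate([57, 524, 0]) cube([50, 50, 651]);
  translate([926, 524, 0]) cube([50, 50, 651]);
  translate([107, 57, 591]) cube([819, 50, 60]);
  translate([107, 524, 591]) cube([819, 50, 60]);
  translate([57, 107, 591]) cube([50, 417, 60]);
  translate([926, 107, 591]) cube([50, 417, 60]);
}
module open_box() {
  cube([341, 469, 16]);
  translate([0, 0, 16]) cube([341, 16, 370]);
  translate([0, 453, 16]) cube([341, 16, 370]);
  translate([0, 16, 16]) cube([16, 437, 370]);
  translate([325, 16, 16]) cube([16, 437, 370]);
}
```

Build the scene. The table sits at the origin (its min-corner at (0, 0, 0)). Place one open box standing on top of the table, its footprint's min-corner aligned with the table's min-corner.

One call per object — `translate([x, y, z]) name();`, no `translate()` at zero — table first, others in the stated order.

table();
translate([0, 0, 684]) open_box();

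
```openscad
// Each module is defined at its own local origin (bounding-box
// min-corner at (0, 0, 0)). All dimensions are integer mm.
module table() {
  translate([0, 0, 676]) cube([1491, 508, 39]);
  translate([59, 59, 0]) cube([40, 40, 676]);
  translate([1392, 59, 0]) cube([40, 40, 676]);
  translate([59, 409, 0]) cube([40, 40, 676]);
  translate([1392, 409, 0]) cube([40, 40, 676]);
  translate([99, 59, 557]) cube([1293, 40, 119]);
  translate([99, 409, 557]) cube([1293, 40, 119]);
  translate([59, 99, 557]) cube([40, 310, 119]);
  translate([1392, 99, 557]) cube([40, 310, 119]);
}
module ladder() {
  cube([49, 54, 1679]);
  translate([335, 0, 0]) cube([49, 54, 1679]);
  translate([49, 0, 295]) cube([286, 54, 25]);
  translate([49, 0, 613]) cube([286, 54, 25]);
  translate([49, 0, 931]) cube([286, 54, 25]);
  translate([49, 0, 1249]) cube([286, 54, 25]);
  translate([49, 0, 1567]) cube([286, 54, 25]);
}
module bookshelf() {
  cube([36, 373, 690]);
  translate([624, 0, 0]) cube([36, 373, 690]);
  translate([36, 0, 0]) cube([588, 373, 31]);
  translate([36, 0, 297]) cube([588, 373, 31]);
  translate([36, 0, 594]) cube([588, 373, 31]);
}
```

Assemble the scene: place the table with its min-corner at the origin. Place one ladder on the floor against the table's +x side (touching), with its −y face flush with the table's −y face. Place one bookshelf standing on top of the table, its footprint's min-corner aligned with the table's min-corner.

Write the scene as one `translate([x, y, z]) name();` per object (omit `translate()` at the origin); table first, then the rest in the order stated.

table();
translate([1491, 0, 0]) ladder();
translate([0, 0, 715]) bookshelf();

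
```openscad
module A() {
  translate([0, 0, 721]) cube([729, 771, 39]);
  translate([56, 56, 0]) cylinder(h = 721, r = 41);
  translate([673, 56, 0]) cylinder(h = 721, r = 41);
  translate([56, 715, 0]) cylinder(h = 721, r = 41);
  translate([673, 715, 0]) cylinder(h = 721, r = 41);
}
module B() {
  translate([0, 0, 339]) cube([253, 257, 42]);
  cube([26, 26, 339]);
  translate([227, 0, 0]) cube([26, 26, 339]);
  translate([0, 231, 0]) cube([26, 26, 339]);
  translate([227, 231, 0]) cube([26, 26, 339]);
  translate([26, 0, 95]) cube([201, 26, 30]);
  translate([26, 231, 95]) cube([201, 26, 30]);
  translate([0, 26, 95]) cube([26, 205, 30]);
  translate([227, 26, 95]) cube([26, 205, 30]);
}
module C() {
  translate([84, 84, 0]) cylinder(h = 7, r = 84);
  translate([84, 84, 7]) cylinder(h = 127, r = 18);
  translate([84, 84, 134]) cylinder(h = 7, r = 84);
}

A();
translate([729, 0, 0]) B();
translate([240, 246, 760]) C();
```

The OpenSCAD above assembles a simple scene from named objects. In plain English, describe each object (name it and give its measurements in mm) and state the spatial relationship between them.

A is a rectangular dining table. The top is 729×771×39 mm with its upper surface at z = 760 mm. It stands on four round legs of 82 mm diameter, each leg's bounding box inset 15 mm from the nearest pair of top edges, running from the floor to the underside of the top.

B is a four-legged stool. The seat is a 253×257×42 mm slab whose top surface is at z = 381 mm; four square legs, each 26×26 mm in cross-section, run from the floor (z = 0) to the underside of the seat, each flush with a corner of the seat. Four stretchers, 26 mm wide and 30 mm tall, connect adjacent legs with their undersides at z = 95 mm, each running between the inner faces of the legs it joins and aligned with the legs' outer faces on the other axis.

C is a spool: two coaxial disc flanges of radius 84 mm and thickness 7 mm, joined by a core cylinder of radius 18 mm and height 127 mm. The lower flange rests on z = 0 and the three cylinders share a vertical axis.

The stool is against the table's +x side, with their −y faces flush. The spool is on top of the table.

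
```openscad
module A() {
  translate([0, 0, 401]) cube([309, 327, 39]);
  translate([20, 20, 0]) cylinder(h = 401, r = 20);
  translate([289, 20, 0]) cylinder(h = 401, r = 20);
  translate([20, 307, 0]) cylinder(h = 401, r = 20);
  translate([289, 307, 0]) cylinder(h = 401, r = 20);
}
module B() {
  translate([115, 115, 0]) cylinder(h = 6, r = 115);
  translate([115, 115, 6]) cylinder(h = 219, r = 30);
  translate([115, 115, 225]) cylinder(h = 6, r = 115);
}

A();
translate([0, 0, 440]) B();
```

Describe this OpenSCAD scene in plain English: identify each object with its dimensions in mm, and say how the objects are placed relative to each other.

A is a simple wooden stool: a rectangular seat 309 mm (x) by 327 mm (y), 39 mm thick, top face at z = 440 mm, on four round legs, each 40 mm in diameter. The legs rest on z = 0, each leg's axis is inset half a diameter from the nearest pair of seat edges (so the leg's bounding box is flush with the corner).

B is a spool: two coaxial disc flanges of radius 115 mm and thickness 6 mm, joined by a core cylinder of radius 30 mm and height 219 mm. The lower flange rests on z = 0 and the three cylinders share a vertical axis.

The spool is on top of the stool.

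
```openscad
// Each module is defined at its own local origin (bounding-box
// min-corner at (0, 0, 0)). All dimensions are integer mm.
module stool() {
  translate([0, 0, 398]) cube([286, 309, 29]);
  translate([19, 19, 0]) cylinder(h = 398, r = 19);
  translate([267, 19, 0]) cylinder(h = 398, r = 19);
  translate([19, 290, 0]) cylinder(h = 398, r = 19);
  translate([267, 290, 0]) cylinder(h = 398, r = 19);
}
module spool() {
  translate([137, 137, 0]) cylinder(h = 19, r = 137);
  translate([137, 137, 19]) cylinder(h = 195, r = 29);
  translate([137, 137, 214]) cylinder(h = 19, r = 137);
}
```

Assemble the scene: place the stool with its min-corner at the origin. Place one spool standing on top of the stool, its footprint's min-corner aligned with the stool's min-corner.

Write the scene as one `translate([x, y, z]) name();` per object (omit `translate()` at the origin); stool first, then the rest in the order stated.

stool();
translate([0, 0, 427]) spool();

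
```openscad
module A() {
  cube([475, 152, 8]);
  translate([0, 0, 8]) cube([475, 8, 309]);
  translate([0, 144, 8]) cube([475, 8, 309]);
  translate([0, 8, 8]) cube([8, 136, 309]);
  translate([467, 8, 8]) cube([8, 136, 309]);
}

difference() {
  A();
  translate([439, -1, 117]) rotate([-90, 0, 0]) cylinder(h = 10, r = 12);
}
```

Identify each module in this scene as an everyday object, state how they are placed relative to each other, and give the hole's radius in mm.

The subtracted cylinder has r = 12 mm.

A is an open box. The open box has a circular hole through its front wall. The hole's radius is 12 mm.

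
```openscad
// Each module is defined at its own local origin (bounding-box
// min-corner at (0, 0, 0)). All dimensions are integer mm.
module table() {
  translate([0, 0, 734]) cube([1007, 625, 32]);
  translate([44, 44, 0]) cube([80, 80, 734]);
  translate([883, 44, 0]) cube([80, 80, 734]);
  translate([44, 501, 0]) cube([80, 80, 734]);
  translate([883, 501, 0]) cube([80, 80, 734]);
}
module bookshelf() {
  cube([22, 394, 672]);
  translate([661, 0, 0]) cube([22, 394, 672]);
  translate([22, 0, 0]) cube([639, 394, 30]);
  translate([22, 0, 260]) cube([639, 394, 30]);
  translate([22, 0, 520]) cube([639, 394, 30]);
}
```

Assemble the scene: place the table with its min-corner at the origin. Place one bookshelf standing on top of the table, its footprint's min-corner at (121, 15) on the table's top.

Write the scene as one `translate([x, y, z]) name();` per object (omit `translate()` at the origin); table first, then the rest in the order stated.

table();
translate([121, 15, 766]) bookshelf();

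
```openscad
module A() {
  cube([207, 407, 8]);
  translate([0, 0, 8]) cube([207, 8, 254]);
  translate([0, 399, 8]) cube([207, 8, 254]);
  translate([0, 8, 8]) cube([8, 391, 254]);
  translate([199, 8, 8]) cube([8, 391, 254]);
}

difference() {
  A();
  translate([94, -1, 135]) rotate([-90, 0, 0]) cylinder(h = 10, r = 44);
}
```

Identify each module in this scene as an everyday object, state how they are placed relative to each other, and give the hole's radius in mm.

A is an open box. The open box has a circular hole through its front wall. The hole's radius is 44 mm.

The subtracted cylinder has r = 44 mm.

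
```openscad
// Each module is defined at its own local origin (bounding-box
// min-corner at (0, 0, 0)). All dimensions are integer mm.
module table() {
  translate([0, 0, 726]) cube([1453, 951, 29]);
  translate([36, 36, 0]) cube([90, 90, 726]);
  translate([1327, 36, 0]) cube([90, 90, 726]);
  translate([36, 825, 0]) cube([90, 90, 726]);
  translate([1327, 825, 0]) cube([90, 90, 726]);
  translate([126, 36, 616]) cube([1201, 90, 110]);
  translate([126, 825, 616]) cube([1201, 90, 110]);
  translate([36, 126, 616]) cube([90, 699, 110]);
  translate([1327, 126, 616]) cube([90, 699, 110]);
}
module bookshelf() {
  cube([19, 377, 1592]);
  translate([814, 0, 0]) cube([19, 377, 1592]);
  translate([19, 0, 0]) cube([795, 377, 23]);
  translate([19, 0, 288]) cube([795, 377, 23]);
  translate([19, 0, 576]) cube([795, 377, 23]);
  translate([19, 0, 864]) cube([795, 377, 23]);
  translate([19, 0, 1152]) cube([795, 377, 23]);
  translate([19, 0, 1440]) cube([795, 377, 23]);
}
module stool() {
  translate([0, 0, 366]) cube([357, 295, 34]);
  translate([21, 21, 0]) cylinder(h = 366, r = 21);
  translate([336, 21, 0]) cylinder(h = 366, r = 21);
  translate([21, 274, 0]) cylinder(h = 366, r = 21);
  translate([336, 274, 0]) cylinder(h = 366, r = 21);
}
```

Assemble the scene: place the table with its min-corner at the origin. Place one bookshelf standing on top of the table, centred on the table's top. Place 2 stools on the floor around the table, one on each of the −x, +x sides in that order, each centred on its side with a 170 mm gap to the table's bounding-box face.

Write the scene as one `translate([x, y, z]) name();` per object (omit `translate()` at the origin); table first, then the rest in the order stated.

table();
translate([310, 287, 755]) bookshelf();
translate([-527, 328, 0]) stool();
translate([1623, 328, 0]) stool();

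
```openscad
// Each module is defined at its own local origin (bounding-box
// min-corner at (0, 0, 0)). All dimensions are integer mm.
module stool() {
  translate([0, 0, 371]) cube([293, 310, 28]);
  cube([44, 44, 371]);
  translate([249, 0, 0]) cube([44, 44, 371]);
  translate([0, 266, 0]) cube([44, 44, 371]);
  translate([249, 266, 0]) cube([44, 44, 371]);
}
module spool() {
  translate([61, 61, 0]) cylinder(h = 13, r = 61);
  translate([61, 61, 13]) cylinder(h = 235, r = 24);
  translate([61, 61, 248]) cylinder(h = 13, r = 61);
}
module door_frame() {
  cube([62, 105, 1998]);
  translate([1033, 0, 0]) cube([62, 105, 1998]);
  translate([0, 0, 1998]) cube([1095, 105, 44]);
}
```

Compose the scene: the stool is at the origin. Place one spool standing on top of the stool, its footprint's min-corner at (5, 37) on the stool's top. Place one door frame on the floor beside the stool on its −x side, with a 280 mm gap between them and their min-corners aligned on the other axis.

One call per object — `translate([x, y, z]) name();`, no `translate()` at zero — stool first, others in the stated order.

stool();
translate([5, 37, 399]) spool();
translate([-1375, 0, 0]) door_frame();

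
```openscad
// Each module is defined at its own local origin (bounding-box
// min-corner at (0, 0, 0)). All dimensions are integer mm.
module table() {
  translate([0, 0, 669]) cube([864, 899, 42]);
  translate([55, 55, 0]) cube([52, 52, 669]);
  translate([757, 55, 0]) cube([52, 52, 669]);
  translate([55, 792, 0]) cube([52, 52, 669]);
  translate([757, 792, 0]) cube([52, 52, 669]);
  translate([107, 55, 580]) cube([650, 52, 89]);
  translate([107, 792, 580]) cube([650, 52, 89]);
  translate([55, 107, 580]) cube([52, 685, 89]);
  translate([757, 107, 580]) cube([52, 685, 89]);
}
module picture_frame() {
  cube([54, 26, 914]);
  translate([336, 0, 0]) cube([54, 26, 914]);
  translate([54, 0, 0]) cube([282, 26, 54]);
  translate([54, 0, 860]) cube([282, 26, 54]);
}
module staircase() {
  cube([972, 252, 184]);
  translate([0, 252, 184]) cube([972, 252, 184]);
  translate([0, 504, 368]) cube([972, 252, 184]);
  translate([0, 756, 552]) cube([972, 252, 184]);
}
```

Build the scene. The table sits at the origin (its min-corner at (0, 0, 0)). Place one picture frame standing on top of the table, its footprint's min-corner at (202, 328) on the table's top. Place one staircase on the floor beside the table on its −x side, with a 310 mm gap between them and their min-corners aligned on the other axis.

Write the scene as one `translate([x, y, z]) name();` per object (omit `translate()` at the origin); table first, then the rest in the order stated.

table();
translate([202, 328, 711]) picture_frame();
translate([-1282, 0, 0]) staircase();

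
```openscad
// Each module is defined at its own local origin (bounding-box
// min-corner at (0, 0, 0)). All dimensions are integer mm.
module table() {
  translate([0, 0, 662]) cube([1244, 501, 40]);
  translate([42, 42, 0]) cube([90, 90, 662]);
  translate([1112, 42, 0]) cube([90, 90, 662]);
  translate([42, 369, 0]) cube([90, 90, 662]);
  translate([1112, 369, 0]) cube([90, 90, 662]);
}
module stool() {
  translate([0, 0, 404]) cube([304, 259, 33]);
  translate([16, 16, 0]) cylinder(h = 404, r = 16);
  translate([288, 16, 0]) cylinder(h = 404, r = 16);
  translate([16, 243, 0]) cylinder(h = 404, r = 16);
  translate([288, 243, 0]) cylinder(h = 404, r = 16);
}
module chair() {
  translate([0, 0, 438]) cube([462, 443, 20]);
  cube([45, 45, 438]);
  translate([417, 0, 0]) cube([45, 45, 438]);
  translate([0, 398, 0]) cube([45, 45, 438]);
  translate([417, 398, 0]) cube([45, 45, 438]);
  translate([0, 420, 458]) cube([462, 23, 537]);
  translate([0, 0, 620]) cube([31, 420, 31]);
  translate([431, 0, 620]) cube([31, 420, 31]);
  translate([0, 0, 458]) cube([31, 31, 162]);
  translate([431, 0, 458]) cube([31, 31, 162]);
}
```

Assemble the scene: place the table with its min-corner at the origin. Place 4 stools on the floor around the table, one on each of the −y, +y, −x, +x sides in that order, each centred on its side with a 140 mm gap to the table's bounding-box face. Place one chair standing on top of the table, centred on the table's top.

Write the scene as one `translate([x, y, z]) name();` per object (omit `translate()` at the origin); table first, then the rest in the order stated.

table();
translate([470, -399, 0]) stool();
translate([470, 641, 0]) stool();
translate([-444, 121, 0]) stool();
translate([1384, 121, 0]) stool();
translate([391, 29, 702]) chair();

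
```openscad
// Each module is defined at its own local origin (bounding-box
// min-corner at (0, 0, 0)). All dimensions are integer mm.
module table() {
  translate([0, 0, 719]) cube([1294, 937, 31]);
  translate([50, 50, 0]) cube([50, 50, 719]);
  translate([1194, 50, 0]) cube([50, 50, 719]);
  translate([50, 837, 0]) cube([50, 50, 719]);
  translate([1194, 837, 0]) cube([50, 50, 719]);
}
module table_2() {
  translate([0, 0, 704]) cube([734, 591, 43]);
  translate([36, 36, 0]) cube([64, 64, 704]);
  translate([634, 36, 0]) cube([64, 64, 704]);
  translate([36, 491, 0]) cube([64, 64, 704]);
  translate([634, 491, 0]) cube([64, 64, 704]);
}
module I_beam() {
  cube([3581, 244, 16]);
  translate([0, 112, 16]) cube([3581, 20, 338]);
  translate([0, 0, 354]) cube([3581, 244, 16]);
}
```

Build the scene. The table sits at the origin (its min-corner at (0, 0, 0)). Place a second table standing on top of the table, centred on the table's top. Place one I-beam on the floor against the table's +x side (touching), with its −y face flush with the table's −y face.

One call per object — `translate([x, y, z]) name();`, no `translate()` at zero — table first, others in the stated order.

table();
translate([280, 173, 750]) table_2();
translate([1294, 0, 0]) I_beam();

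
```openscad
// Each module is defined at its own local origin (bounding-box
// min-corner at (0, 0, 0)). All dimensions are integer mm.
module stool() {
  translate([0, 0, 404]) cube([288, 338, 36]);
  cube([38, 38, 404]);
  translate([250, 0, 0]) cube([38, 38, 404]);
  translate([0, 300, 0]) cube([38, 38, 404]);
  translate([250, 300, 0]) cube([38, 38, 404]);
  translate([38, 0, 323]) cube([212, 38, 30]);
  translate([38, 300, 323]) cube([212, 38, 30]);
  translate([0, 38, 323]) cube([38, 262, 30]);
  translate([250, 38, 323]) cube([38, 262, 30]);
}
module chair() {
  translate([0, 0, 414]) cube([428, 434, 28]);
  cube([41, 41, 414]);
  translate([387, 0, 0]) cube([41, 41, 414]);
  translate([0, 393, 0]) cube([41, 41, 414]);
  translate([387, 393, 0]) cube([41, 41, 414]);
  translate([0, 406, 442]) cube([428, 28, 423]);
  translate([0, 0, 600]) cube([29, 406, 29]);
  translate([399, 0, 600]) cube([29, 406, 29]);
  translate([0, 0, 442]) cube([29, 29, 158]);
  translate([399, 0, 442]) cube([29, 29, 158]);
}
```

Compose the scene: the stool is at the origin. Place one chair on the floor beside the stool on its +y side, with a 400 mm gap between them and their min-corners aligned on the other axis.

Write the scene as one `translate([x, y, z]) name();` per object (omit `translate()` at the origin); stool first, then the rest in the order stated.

stool();
translate([0, 738, 0]) chair();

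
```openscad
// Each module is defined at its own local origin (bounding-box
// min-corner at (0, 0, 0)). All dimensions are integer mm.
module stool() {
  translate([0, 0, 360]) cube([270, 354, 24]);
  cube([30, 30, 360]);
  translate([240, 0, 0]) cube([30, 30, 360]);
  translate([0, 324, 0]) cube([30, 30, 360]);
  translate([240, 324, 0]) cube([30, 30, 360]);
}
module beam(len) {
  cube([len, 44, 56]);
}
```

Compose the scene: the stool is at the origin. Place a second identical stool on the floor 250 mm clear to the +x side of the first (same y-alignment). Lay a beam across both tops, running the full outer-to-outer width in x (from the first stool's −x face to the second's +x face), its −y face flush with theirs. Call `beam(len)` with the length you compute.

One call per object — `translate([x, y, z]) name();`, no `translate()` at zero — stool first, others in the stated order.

stool();
translate([520, 0, 0]) stool();
translate([0, 0, 384]) beam(790);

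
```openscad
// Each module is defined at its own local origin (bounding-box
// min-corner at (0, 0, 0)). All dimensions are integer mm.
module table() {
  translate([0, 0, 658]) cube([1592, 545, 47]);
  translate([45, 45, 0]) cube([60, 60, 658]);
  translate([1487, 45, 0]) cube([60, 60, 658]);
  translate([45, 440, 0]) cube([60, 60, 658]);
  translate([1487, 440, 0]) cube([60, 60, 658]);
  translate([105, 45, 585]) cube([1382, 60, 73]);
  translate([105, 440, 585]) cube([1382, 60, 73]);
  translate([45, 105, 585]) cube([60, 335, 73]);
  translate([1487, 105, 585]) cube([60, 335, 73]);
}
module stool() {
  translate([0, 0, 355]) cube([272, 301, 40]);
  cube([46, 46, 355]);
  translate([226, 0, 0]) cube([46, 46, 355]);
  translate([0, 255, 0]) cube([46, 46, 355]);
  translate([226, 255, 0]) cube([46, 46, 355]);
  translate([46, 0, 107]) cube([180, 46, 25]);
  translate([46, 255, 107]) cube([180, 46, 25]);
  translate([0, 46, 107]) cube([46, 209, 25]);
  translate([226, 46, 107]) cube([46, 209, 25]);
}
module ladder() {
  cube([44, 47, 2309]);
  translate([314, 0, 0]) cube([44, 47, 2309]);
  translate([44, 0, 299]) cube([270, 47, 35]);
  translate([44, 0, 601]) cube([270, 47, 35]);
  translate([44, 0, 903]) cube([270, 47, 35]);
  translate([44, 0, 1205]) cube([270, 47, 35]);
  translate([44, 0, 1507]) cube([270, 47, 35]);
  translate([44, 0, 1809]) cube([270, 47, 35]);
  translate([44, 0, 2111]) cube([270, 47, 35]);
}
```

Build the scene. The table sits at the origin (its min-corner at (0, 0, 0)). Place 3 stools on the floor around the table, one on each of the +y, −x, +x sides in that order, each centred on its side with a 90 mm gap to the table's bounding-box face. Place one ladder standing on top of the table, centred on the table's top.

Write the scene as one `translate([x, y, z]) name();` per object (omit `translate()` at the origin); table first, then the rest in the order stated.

table();
translate([660, 635, 0]) stool();
translate([-362, 122, 0]) stool();
translate([1682, 122, 0]) stool();
translate([617, 249, 705]) ladder();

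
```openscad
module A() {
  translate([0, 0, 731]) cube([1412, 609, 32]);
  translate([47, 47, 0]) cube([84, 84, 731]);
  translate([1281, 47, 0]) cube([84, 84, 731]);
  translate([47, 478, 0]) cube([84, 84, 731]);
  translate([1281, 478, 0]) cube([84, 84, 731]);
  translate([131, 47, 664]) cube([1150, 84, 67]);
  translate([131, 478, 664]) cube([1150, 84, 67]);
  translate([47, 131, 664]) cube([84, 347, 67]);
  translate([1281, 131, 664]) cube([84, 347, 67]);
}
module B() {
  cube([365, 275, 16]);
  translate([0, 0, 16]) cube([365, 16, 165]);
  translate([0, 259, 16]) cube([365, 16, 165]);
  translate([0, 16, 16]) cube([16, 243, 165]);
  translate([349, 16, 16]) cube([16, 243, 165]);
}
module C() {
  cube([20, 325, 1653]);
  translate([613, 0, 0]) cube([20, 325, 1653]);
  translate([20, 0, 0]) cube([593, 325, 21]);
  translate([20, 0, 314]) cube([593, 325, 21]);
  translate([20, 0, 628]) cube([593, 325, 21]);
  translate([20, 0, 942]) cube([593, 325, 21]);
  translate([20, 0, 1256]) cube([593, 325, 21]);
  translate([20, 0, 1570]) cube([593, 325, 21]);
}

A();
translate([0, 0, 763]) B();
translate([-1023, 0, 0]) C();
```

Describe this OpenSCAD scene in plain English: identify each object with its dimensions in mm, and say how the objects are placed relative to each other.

A is a table: top 1412 mm (x) × 609 mm (y), 32 mm thick, upper face at z = 763 mm, on four 84×84 mm square legs, each inset 47 mm from the nearest pair of top edges, running from z = 0 to the bottom of the top. Four apron rails, 84 mm thick and 67 mm tall, run between adjacent legs with their top edges flush with the underside of the top and their outer faces flush with the legs' outer faces.

B is an open-topped rectangular box: outside dimensions 365×275×181 mm, with a uniform wall and base thickness of 16 mm. The base is a full 365×275 slab on the floor; four walls sit on top of the base. The front and back walls (the −y and +y sides) span the full width; the two side walls fit between them.

C is a bookshelf 633 mm wide overall, 325 mm deep and 1653 mm tall. The two sides are 20 mm thick vertical panels. 6 horizontal shelves of 21 mm thickness span between the inner faces of the sides; the lowest shelf sits on the floor and shelves are stacked with a clear vertical gap of 293 mm between each pair.

The open box is on top of the table. The bookshelf is on the floor beside the table on its −x side.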